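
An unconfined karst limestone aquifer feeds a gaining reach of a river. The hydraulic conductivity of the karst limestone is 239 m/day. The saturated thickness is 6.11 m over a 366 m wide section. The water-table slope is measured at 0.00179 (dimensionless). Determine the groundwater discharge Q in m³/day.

957

Cross-sectional area A = 366 × 6.11 = 2236 m².
Hydraulic gradient i = 0.00179.
Darcy's law: Q = K · A · i = 239.0 × 2236 × 0.001790 = 956.7 m³/day.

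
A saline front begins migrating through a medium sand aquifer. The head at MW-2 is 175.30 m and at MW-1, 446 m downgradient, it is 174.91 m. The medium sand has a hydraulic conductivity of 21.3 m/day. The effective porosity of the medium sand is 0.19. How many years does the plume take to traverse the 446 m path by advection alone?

Hydraulic gradient i = (175.30 − 174.91) / 446 = 0.39 / 446 = 0.0008744.
Darcy flux q = K · i = 21.30 × 0.0008744 = 0.01863 m/day.
Seepage velocity v = q / n_e = 0.01863 / 0.19 = 0.09803 m/day.
Travel time t = L / v = 446 / 0.09803 = 4550 days = 12.46 years.

12.5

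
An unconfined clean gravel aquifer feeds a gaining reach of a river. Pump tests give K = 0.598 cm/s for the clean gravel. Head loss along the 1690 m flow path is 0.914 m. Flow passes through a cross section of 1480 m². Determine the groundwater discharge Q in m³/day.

414

Convert K: 0.598 cm/s × 864 = 516.7 m/day.
Hydraulic gradient i = Δh / L = 0.914 / 1690 = 0.0005408.
Darcy's law: Q = K · A · i = 516.7 × 1480 × 0.0005408 = 413.6 m³/day.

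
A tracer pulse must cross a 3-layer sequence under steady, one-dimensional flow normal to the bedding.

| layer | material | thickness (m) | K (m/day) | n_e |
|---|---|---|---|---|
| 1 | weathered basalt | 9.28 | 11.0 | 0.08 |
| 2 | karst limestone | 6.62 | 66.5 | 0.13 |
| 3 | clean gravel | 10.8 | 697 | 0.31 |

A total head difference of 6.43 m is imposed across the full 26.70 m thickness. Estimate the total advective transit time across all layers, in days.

0.738

With flow normal to the layers, continuity requires the same specific discharge q through every layer.
Σ(b_i/K_i) = 9.28/11.0 + 6.62/66.5 + 10.8/697 = 0.9587 d.
q = Δh / Σ(b_i/K_i) = 6.43 / 0.9587 = 6.707 m/day.
In each layer the seepage velocity is v_i = q/n_i, so the layer transit time is t_i = b_i·n_i / q:
  layer 1 (weathered basalt): t_1 = 9.28 × 0.08 / 6.707 = 0.1107 d
  layer 2 (karst limestone): t_2 = 6.62 × 0.13 / 6.707 = 0.1283 d
  layer 3 (clean gravel): t_3 = 10.8 × 0.31 / 6.707 = 0.4992 d
Total t = Σ t_i = 0.7382 days.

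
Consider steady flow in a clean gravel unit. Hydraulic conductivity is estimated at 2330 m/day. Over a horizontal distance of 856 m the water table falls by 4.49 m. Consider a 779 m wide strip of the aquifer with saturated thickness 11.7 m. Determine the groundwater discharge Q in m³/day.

111000

Cross-sectional area A = 779 × 11.7 = 9114 m².
Hydraulic gradient i = Δh / L = 4.49 / 856 = 0.005245.
Darcy's law: Q = K · A · i = 2330 × 9114 × 0.005245 = 1.114e+05 m³/day.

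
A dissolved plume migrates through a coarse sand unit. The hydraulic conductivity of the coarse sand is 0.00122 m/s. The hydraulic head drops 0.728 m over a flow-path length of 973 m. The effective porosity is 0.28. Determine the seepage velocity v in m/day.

0.282

Convert K: 0.00122 m/s × 86400 = 105.4 m/day.
Hydraulic gradient i = Δh / L = 0.728 / 973 = 0.0007482.
Darcy flux q = K · i = 105.4 × 0.0007482 = 0.07887 m/day.
Seepage velocity v = q / n_e = 0.07887 / 0.28 = 0.2817 m/day.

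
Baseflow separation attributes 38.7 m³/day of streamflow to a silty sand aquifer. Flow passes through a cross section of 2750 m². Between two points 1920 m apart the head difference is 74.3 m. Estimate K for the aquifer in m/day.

Hydraulic gradient i = Δh / L = 74.3 / 1920 = 0.03870.
From Q = K·A·i, K = Q / (A·i) = 38.7 / (2750 × 0.03870) = 0.3637 m/day.

0.364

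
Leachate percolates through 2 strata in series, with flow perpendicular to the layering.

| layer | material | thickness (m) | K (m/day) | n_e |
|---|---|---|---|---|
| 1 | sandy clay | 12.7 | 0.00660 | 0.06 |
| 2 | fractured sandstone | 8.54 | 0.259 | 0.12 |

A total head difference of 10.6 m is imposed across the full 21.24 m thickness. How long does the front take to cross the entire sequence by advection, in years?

With flow normal to the layers, continuity requires the same specific discharge q through every layer.
Σ(b_i/K_i) = 12.7/0.00660 + 8.54/0.259 = 1957 d.
q = Δh / Σ(b_i/K_i) = 10.6 / 1957 = 0.005416 m/day.
In each layer the seepage velocity is v_i = q/n_i, so the layer transit time is t_i = b_i·n_i / q:
  layer 1 (sandy clay): t_1 = 12.7 × 0.06 / 0.005416 = 140.7 d
  layer 2 (fractured sandstone): t_2 = 8.54 × 0.12 / 0.005416 = 189.2 d
Total t = Σ t_i = 329.9 days = 0.9033 years.

0.903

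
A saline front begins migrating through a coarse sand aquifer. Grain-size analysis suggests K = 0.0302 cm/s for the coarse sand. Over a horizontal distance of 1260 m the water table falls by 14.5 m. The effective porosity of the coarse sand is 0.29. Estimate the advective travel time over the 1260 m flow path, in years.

Convert K: 0.0302 cm/s × 864 = 26.09 m/day.
Hydraulic gradient i = Δh / L = 14.5 / 1260 = 0.01151.
Darcy flux q = K · i = 26.09 × 0.01151 = 0.3003 m/day.
Seepage velocity v = q / n_e = 0.3003 / 0.29 = 1.035 m/day.
Travel time t = L / v = 1260 / 1.035 = 1217 days = 3.332 years.

3.33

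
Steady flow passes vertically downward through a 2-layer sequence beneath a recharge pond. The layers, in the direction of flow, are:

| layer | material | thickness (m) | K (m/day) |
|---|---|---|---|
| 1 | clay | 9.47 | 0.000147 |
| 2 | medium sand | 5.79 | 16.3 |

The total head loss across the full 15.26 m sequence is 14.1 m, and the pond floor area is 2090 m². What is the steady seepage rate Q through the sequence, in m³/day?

0.457

Flow is perpendicular to layering, so the layers act in series and the equivalent K is the thickness-weighted harmonic mean.
Total thickness L = 9.47 + 5.79 = 15.26 m.
Σ(b_i/K_i) = 9.47/0.000147 + 5.79/16.3 = 64422 d.
K_eq = L / Σ(b_i/K_i) = 15.26 / 64422 = 0.0002369 m/day.
Q = K_eq · A · (Δh/L) = 0.0002369 × 2090 × (14.1/15.26) = 0.4574 m³/day.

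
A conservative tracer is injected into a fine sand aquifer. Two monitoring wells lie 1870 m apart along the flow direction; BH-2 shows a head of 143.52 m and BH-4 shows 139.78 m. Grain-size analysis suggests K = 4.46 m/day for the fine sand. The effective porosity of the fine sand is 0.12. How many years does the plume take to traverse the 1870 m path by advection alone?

68.9

Hydraulic gradient i = (143.52 − 139.78) / 1870 = 3.74 / 1870 = 0.002000.
Darcy flux q = K · i = 4.460 × 0.002000 = 0.008920 m/day.
Seepage velocity v = q / n_e = 0.008920 / 0.12 = 0.07433 m/day.
Travel time t = L / v = 1870 / 0.07433 = 25157 days = 68.88 years.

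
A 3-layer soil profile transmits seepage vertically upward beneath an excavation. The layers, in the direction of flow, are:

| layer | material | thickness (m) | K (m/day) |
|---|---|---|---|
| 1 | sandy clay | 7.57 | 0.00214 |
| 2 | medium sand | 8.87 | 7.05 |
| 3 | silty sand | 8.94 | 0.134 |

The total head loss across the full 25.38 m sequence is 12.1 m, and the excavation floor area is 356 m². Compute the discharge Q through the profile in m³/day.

1.19

Flow is perpendicular to layering, so the layers act in series and the equivalent K is the thickness-weighted harmonic mean.
Total thickness L = 7.57 + 8.87 + 8.94 = 25.38 m.
Σ(b_i/K_i) = 7.57/0.00214 + 8.87/7.05 + 8.94/0.134 = 3605 d.
K_eq = L / Σ(b_i/K_i) = 25.38 / 3605 = 0.007040 m/day.
Q = K_eq · A · (Δh/L) = 0.007040 × 356 × (12.1/25.38) = 1.195 m³/day.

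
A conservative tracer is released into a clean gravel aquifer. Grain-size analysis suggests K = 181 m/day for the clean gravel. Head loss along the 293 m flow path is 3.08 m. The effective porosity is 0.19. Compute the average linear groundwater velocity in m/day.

Hydraulic gradient i = Δh / L = 3.08 / 293 = 0.01051.
Darcy flux q = K · i = 181.0 × 0.01051 = 1.903 m/day.
Seepage velocity v = q / n_e = 1.903 / 0.19 = 10.01 m/day.

10.0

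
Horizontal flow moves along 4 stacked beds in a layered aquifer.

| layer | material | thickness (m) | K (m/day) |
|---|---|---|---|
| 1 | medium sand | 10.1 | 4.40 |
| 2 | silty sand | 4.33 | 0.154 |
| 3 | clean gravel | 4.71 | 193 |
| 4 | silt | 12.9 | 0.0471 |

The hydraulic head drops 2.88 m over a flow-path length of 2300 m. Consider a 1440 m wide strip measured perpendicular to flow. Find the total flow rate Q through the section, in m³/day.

1720

Flow is parallel to layering, so each bed carries its own Darcy discharge and the transmissivities add.
Σ(K_i·b_i) = 4.40×10.1 + 0.154×4.33 + 193×4.71 + 0.0471×12.9 = 954.7 m²/day.
Hydraulic gradient i = Δh / L = 2.88 / 2300 = 0.001252.
Q = Σ(K_i·b_i) · W · i = 954.7 × 1440 × 0.001252 = 1722 m³/day.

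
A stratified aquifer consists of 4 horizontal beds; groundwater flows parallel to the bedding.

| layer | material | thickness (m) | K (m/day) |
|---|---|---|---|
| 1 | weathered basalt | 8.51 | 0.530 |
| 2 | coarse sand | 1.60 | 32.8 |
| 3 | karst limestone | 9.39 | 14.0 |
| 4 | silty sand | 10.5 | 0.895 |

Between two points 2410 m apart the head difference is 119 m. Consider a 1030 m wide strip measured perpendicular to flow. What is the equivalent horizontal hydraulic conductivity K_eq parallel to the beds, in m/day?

Flow is parallel to layering, so each bed carries its own Darcy discharge and the transmissivities add.
Σ(K_i·b_i) = 0.530×8.51 + 32.8×1.60 + 14.0×9.39 + 0.895×10.5 = 197.8 m²/day.
Total thickness b = 30.00 m, so K_eq = Σ(K_i·b_i)/b = 6.595 m/day.

6.59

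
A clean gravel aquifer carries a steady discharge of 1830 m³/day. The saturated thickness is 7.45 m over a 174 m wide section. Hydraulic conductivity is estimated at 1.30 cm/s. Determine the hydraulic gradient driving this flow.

Convert K: 1.30 cm/s × 864 = 1123 m/day.
Cross-sectional area A = 174 × 7.45 = 1296 m².
From Q = K·A·i, i = Q / (K·A) = 1830 / (1123 × 1296) = 0.001257.

0.00126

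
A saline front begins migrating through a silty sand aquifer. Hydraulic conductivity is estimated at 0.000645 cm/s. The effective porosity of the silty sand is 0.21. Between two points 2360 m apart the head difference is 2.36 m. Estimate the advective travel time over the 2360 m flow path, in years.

2430

Convert K: 0.000645 cm/s × 864 = 0.5573 m/day.
Hydraulic gradient i = Δh / L = 2.36 / 2360 = 0.001000.
Darcy flux q = K · i = 0.5573 × 0.001000 = 0.0005573 m/day.
Seepage velocity v = q / n_e = 0.0005573 / 0.21 = 0.002654 m/day.
Travel time t = L / v = 2360 / 0.002654 = 8.893e+05 days = 2435 years.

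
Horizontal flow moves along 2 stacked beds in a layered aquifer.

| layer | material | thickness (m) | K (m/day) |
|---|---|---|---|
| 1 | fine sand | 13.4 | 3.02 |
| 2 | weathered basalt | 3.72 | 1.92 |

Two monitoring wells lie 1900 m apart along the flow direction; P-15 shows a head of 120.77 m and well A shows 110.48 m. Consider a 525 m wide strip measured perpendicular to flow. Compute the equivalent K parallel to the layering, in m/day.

Flow is parallel to layering, so each bed carries its own Darcy discharge and the transmissivities add.
Σ(K_i·b_i) = 3.02×13.4 + 1.92×3.72 = 47.61 m²/day.
Total thickness b = 17.12 m, so K_eq = Σ(K_i·b_i)/b = 2.781 m/day.

2.78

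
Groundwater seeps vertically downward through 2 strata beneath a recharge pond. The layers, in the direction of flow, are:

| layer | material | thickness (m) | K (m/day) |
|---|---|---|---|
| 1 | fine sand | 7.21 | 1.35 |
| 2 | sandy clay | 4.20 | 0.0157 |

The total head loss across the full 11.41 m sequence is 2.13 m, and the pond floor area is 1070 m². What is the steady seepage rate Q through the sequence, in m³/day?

Flow is perpendicular to layering, so the layers act in series and the equivalent K is the thickness-weighted harmonic mean.
Total thickness L = 7.21 + 4.20 = 11.41 m.
Σ(b_i/K_i) = 7.21/1.35 + 4.20/0.0157 = 272.9 d.
K_eq = L / Σ(b_i/K_i) = 11.41 / 272.9 = 0.04182 m/day.
Q = K_eq · A · (Δh/L) = 0.04182 × 1070 × (2.13/11.41) = 8.353 m³/day.

8.35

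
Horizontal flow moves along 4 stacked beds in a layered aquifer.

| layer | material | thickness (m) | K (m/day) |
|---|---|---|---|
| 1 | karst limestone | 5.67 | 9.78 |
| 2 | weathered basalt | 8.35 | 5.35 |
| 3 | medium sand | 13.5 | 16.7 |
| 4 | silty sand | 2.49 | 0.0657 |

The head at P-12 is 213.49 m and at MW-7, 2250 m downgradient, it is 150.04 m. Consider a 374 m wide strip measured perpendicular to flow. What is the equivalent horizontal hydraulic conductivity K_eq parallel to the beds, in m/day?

10.9

Flow is parallel to layering, so each bed carries its own Darcy discharge and the transmissivities add.
Σ(K_i·b_i) = 9.78×5.67 + 5.35×8.35 + 16.7×13.5 + 0.0657×2.49 = 325.7 m²/day.
Total thickness b = 30.01 m, so K_eq = Σ(K_i·b_i)/b = 10.85 m/day.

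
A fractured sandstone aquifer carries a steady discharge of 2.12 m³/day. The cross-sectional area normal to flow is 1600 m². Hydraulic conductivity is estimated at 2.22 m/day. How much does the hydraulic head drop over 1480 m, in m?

From Q = K·A·i, i = Q / (K·A) = 2.12 / (2.220 × 1600) = 0.0005968.
Head loss Δh = i · L = 0.0005968 × 1480 = 0.8833 m.

0.883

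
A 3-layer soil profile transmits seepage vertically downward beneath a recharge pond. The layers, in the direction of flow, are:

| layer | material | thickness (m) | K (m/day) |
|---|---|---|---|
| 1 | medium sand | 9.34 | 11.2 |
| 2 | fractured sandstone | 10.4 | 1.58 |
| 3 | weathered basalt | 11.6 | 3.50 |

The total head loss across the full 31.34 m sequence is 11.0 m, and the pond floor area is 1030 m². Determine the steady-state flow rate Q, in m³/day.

1060

Flow is perpendicular to layering, so the layers act in series and the equivalent K is the thickness-weighted harmonic mean.
Total thickness L = 9.34 + 10.4 + 11.6 = 31.34 m.
Σ(b_i/K_i) = 9.34/11.2 + 10.4/1.58 + 11.6/3.50 = 10.73 d.
K_eq = L / Σ(b_i/K_i) = 31.34 / 10.73 = 2.921 m/day.
Q = K_eq · A · (Δh/L) = 2.921 × 1030 × (11.0/31.34) = 1056 m³/day.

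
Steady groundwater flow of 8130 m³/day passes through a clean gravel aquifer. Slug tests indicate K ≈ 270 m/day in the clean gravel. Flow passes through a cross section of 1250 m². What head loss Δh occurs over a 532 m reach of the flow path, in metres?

From Q = K·A·i, i = Q / (K·A) = 8130 / (270.0 × 1250) = 0.02409.
Head loss Δh = i · L = 0.02409 × 532 = 12.82 m.

12.8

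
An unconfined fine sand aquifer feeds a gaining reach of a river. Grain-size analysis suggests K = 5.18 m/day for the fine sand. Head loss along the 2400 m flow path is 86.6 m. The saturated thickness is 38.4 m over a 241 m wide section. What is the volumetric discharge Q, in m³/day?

Cross-sectional area A = 241 × 38.4 = 9254 m².
Hydraulic gradient i = Δh / L = 86.6 / 2400 = 0.03608.
Darcy's law: Q = K · A · i = 5.180 × 9254 × 0.03608 = 1730 m³/day.

1730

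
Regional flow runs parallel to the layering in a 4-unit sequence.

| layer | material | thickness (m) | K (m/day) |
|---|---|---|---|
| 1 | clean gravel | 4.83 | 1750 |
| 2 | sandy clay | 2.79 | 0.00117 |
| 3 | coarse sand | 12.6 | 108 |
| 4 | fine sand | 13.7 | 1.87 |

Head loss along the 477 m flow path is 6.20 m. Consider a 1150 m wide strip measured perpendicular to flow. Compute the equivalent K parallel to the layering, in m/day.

290

Flow is parallel to layering, so each bed carries its own Darcy discharge and the transmissivities add.
Σ(K_i·b_i) = 1750×4.83 + 0.00117×2.79 + 108×12.6 + 1.87×13.7 = 9839 m²/day.
Total thickness b = 33.92 m, so K_eq = Σ(K_i·b_i)/b = 290.1 m/day.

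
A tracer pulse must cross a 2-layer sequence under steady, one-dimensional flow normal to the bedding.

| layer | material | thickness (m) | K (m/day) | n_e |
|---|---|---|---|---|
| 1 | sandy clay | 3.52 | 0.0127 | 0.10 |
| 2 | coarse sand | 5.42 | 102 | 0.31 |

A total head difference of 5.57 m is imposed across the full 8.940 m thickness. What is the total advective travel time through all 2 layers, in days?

With flow normal to the layers, continuity requires the same specific discharge q through every layer.
Σ(b_i/K_i) = 3.52/0.0127 + 5.42/102 = 277.2 d.
q = Δh / Σ(b_i/K_i) = 5.57 / 277.2 = 0.02009 m/day.
In each layer the seepage velocity is v_i = q/n_i, so the layer transit time is t_i = b_i·n_i / q:
  layer 1 (sandy clay): t_1 = 3.52 × 0.10 / 0.02009 = 17.52 d
  layer 2 (coarse sand): t_2 = 5.42 × 0.31 / 0.02009 = 83.62 d
Total t = Σ t_i = 101.1 days.

101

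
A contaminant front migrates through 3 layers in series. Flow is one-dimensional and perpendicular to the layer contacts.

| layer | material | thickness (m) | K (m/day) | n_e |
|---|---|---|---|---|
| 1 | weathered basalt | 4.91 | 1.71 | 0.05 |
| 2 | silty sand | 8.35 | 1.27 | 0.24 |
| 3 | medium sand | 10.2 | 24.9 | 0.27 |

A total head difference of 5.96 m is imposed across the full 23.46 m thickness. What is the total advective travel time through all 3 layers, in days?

With flow normal to the layers, continuity requires the same specific discharge q through every layer.
Σ(b_i/K_i) = 4.91/1.71 + 8.35/1.27 + 10.2/24.9 = 9.856 d.
q = Δh / Σ(b_i/K_i) = 5.96 / 9.856 = 0.6047 m/day.
In each layer the seepage velocity is v_i = q/n_i, so the layer transit time is t_i = b_i·n_i / q:
  layer 1 (weathered basalt): t_1 = 4.91 × 0.05 / 0.6047 = 0.4060 d
  layer 2 (silty sand): t_2 = 8.35 × 0.24 / 0.6047 = 3.314 d
  layer 3 (medium sand): t_3 = 10.2 × 0.27 / 0.6047 = 4.554 d
Total t = Σ t_i = 8.274 days.

8.27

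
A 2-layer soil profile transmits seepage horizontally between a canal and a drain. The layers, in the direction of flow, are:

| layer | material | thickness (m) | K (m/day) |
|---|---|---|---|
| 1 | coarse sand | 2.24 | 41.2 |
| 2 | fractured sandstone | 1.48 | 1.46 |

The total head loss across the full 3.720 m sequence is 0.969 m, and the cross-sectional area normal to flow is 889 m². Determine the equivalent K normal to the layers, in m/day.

3.48

Flow is perpendicular to layering, so the layers act in series and the equivalent K is the thickness-weighted harmonic mean.
Total thickness L = 2.24 + 1.48 = 3.720 m.
Σ(b_i/K_i) = 2.24/41.2 + 1.48/1.46 = 1.068 d.
K_eq = L / Σ(b_i/K_i) = 3.720 / 1.068 = 3.483 m/day.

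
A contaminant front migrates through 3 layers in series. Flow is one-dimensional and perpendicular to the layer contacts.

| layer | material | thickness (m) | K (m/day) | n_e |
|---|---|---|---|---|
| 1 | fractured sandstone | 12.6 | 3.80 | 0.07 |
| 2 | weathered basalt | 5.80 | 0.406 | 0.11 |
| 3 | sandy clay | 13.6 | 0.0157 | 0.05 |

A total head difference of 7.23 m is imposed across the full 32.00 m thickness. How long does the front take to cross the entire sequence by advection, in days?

269

With flow normal to the layers, continuity requires the same specific discharge q through every layer.
Σ(b_i/K_i) = 12.6/3.80 + 5.80/0.406 + 13.6/0.0157 = 883.8 d.
q = Δh / Σ(b_i/K_i) = 7.23 / 883.8 = 0.008180 m/day.
In each layer the seepage velocity is v_i = q/n_i, so the layer transit time is t_i = b_i·n_i / q:
  layer 1 (fractured sandstone): t_1 = 12.6 × 0.07 / 0.008180 = 107.8 d
  layer 2 (weathered basalt): t_2 = 5.80 × 0.11 / 0.008180 = 77.99 d
  layer 3 (sandy clay): t_3 = 13.6 × 0.05 / 0.008180 = 83.13 d
Total t = Σ t_i = 268.9 days.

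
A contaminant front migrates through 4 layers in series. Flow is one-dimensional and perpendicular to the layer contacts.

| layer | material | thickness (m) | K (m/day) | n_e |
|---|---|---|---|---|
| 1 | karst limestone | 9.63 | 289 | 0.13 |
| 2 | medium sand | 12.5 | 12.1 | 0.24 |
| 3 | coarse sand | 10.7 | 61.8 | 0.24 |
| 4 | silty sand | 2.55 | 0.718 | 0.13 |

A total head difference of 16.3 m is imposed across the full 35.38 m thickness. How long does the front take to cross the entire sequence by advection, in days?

2.10

With flow normal to the layers, continuity requires the same specific discharge q through every layer.
Σ(b_i/K_i) = 9.63/289 + 12.5/12.1 + 10.7/61.8 + 2.55/0.718 = 4.791 d.
q = Δh / Σ(b_i/K_i) = 16.3 / 4.791 = 3.402 m/day.
In each layer the seepage velocity is v_i = q/n_i, so the layer transit time is t_i = b_i·n_i / q:
  layer 1 (karst limestone): t_1 = 9.63 × 0.13 / 3.402 = 0.3680 d
  layer 2 (medium sand): t_2 = 12.5 × 0.24 / 3.402 = 0.8818 d
  layer 3 (coarse sand): t_3 = 10.7 × 0.24 / 3.402 = 0.7548 d
  layer 4 (silty sand): t_4 = 2.55 × 0.13 / 3.402 = 0.09744 d
Total t = Σ t_i = 2.102 days.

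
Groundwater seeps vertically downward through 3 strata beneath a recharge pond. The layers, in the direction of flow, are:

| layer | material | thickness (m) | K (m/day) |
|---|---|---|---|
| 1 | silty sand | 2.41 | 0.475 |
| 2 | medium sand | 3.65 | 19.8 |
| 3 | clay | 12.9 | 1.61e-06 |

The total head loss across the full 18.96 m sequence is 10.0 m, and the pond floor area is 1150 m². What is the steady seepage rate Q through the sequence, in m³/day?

0.00144

Flow is perpendicular to layering, so the layers act in series and the equivalent K is the thickness-weighted harmonic mean.
Total thickness L = 2.41 + 3.65 + 12.9 = 18.96 m.
Σ(b_i/K_i) = 2.41/0.475 + 3.65/19.8 + 12.9/1.61e-06 = 8.012e+06 d.
K_eq = L / Σ(b_i/K_i) = 18.96 / 8.012e+06 = 2.366e-06 m/day.
Q = K_eq · A · (Δh/L) = 2.366e-06 × 1150 × (10.0/18.96) = 0.001435 m³/day.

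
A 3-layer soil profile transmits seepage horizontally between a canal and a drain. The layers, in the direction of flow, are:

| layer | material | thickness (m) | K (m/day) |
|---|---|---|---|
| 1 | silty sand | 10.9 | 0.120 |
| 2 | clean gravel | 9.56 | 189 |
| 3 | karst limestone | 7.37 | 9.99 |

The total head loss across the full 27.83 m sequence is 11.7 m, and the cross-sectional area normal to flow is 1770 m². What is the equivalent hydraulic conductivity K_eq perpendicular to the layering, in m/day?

0.304

Flow is perpendicular to layering, so the layers act in series and the equivalent K is the thickness-weighted harmonic mean.
Total thickness L = 10.9 + 9.56 + 7.37 = 27.83 m.
Σ(b_i/K_i) = 10.9/0.120 + 9.56/189 + 7.37/9.99 = 91.62 d.
K_eq = L / Σ(b_i/K_i) = 27.83 / 91.62 = 0.3037 m/day.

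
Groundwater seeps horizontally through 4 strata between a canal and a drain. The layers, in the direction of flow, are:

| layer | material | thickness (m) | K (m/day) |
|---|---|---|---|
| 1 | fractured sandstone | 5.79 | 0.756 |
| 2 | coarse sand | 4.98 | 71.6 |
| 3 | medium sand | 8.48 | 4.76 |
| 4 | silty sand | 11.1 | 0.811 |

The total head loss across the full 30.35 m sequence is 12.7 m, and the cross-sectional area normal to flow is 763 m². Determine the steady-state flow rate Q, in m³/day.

Flow is perpendicular to layering, so the layers act in series and the equivalent K is the thickness-weighted harmonic mean.
Total thickness L = 5.79 + 4.98 + 8.48 + 11.1 = 30.35 m.
Σ(b_i/K_i) = 5.79/0.756 + 4.98/71.6 + 8.48/4.76 + 11.1/0.811 = 23.20 d.
K_eq = L / Σ(b_i/K_i) = 30.35 / 23.20 = 1.308 m/day.
Q = K_eq · A · (Δh/L) = 1.308 × 763 × (12.7/30.35) = 417.7 m³/day.

418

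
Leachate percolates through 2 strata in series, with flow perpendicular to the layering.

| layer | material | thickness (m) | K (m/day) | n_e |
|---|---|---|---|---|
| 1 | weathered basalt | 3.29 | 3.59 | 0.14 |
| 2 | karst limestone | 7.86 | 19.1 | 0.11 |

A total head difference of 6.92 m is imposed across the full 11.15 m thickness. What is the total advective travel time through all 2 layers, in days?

With flow normal to the layers, continuity requires the same specific discharge q through every layer.
Σ(b_i/K_i) = 3.29/3.59 + 7.86/19.1 = 1.328 d.
q = Δh / Σ(b_i/K_i) = 6.92 / 1.328 = 5.211 m/day.
In each layer the seepage velocity is v_i = q/n_i, so the layer transit time is t_i = b_i·n_i / q:
  layer 1 (weathered basalt): t_1 = 3.29 × 0.14 / 5.211 = 0.08839 d
  layer 2 (karst limestone): t_2 = 7.86 × 0.11 / 5.211 = 0.1659 d
Total t = Σ t_i = 0.2543 days.

0.254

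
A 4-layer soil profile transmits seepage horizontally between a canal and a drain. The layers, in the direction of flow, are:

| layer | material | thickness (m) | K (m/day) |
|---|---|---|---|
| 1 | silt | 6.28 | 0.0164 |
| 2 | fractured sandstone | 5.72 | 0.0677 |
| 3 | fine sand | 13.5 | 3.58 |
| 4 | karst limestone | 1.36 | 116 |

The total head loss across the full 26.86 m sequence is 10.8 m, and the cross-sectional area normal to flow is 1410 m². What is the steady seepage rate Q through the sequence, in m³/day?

32.3

Flow is perpendicular to layering, so the layers act in series and the equivalent K is the thickness-weighted harmonic mean.
Total thickness L = 6.28 + 5.72 + 13.5 + 1.36 = 26.86 m.
Σ(b_i/K_i) = 6.28/0.0164 + 5.72/0.0677 + 13.5/3.58 + 1.36/116 = 471.2 d.
K_eq = L / Σ(b_i/K_i) = 26.86 / 471.2 = 0.05700 m/day.
Q = K_eq · A · (Δh/L) = 0.05700 × 1410 × (10.8/26.86) = 32.32 m³/day.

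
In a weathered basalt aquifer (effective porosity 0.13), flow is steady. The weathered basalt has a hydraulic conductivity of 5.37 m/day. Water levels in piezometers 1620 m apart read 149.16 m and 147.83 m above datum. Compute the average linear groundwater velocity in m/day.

Hydraulic gradient i = (149.16 − 147.83) / 1620 = 1.33 / 1620 = 0.0008210.
Darcy flux q = K · i = 5.370 × 0.0008210 = 0.004409 m/day.
Seepage velocity v = q / n_e = 0.004409 / 0.13 = 0.03391 m/day.

0.0339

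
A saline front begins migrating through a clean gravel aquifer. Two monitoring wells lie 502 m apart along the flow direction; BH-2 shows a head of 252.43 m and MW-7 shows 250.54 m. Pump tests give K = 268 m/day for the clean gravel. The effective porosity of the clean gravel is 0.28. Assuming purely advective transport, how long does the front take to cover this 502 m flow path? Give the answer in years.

Hydraulic gradient i = (252.43 − 250.54) / 502 = 1.89 / 502 = 0.003765.
Darcy flux q = K · i = 268.0 × 0.003765 = 1.009 m/day.
Seepage velocity v = q / n_e = 1.009 / 0.28 = 3.604 m/day.
Travel time t = L / v = 502 / 3.604 = 139.3 days = 0.3814 years.

0.381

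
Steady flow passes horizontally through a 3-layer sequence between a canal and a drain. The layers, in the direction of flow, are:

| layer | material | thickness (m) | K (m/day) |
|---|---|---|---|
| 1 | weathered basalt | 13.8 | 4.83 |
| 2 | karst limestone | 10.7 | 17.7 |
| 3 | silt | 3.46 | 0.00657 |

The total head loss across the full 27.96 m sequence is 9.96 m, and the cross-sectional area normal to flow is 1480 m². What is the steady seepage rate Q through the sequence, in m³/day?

27.8

Flow is perpendicular to layering, so the layers act in series and the equivalent K is the thickness-weighted harmonic mean.
Total thickness L = 13.8 + 10.7 + 3.46 = 27.96 m.
Σ(b_i/K_i) = 13.8/4.83 + 10.7/17.7 + 3.46/0.00657 = 530.1 d.
K_eq = L / Σ(b_i/K_i) = 27.96 / 530.1 = 0.05274 m/day.
Q = K_eq · A · (Δh/L) = 0.05274 × 1480 × (9.96/27.96) = 27.81 m³/day.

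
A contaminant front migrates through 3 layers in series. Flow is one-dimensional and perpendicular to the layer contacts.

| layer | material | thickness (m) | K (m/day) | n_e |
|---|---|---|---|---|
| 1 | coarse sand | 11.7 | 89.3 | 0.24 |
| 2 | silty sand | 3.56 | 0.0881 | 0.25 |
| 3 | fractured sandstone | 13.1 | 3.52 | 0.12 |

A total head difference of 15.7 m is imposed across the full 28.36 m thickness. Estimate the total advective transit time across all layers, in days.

With flow normal to the layers, continuity requires the same specific discharge q through every layer.
Σ(b_i/K_i) = 11.7/89.3 + 3.56/0.0881 + 13.1/3.52 = 44.26 d.
q = Δh / Σ(b_i/K_i) = 15.7 / 44.26 = 0.3547 m/day.
In each layer the seepage velocity is v_i = q/n_i, so the layer transit time is t_i = b_i·n_i / q:
  layer 1 (coarse sand): t_1 = 11.7 × 0.24 / 0.3547 = 7.916 d
  layer 2 (silty sand): t_2 = 3.56 × 0.25 / 0.3547 = 2.509 d
  layer 3 (fractured sandstone): t_3 = 13.1 × 0.12 / 0.3547 = 4.432 d
Total t = Σ t_i = 14.86 days.

14.9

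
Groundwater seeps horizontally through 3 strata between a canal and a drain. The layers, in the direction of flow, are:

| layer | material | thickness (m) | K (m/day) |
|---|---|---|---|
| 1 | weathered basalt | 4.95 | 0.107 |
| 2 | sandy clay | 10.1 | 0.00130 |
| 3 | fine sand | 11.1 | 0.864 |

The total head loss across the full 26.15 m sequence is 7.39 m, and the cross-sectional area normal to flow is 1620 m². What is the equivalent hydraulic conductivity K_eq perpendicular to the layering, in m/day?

0.00334

Flow is perpendicular to layering, so the layers act in series and the equivalent K is the thickness-weighted harmonic mean.
Total thickness L = 4.95 + 10.1 + 11.1 = 26.15 m.
Σ(b_i/K_i) = 4.95/0.107 + 10.1/0.00130 + 11.1/0.864 = 7828 d.
K_eq = L / Σ(b_i/K_i) = 26.15 / 7828 = 0.003340 m/day.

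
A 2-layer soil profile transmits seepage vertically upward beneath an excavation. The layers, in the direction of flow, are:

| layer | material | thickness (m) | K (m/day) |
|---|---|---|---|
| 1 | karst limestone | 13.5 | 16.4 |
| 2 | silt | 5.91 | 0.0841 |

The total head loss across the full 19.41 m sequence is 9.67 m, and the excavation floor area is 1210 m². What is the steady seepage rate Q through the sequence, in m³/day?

Flow is perpendicular to layering, so the layers act in series and the equivalent K is the thickness-weighted harmonic mean.
Total thickness L = 13.5 + 5.91 = 19.41 m.
Σ(b_i/K_i) = 13.5/16.4 + 5.91/0.0841 = 71.10 d.
K_eq = L / Σ(b_i/K_i) = 19.41 / 71.10 = 0.2730 m/day.
Q = K_eq · A · (Δh/L) = 0.2730 × 1210 × (9.67/19.41) = 164.6 m³/day.

165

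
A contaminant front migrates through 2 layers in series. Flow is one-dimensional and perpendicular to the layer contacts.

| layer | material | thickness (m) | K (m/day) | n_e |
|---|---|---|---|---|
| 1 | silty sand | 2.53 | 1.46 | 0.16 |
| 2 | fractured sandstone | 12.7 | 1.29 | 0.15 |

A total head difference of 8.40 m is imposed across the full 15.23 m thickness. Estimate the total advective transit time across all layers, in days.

3.18

With flow normal to the layers, continuity requires the same specific discharge q through every layer.
Σ(b_i/K_i) = 2.53/1.46 + 12.7/1.29 = 11.58 d.
q = Δh / Σ(b_i/K_i) = 8.40 / 11.58 = 0.7255 m/day.
In each layer the seepage velocity is v_i = q/n_i, so the layer transit time is t_i = b_i·n_i / q:
  layer 1 (silty sand): t_1 = 2.53 × 0.16 / 0.7255 = 0.5579 d
  layer 2 (fractured sandstone): t_2 = 12.7 × 0.15 / 0.7255 = 2.626 d
Total t = Σ t_i = 3.184 days.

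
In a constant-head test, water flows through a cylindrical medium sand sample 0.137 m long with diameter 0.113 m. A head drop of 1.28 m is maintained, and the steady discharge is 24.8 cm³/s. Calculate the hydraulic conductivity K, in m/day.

Cross-sectional area A = π·(d/2)² = π × (0.113/2)² = 0.01003 m².
Convert discharge: 24.8 cm³/s = 2.480e-05 m³/s.
Darcy's law rearranged: K = Q·L / (A·Δh) = 2.480e-05 × 0.137 / (0.01003 × 1.28) = 0.0002647 m/s = 22.87 m/day.

22.9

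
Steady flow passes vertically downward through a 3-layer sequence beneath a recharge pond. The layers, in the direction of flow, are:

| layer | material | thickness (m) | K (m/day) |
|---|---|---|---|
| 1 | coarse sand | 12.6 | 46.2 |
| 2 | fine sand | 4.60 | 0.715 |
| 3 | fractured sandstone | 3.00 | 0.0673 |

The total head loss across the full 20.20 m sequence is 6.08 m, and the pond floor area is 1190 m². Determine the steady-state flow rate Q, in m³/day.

141

Flow is perpendicular to layering, so the layers act in series and the equivalent K is the thickness-weighted harmonic mean.
Total thickness L = 12.6 + 4.60 + 3.00 = 20.20 m.
Σ(b_i/K_i) = 12.6/46.2 + 4.60/0.715 + 3.00/0.0673 = 51.28 d.
K_eq = L / Σ(b_i/K_i) = 20.20 / 51.28 = 0.3939 m/day.
Q = K_eq · A · (Δh/L) = 0.3939 × 1190 × (6.08/20.20) = 141.1 m³/day.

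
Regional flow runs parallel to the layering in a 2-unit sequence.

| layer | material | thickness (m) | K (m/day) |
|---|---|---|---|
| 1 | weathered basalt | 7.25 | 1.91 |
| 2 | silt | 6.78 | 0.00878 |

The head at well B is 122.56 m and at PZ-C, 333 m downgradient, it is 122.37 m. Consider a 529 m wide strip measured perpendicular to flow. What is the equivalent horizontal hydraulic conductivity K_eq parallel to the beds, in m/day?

0.991

Flow is parallel to layering, so each bed carries its own Darcy discharge and the transmissivities add.
Σ(K_i·b_i) = 1.91×7.25 + 0.00878×6.78 = 13.91 m²/day.
Total thickness b = 14.03 m, so K_eq = Σ(K_i·b_i)/b = 0.9912 m/day.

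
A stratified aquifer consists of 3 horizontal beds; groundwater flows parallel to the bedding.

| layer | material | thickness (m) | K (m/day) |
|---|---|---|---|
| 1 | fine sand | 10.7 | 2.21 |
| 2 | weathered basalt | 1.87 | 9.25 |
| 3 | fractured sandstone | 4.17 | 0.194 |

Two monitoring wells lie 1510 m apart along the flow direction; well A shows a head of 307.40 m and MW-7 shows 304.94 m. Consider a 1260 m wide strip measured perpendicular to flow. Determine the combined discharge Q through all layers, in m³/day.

Flow is parallel to layering, so each bed carries its own Darcy discharge and the transmissivities add.
Σ(K_i·b_i) = 2.21×10.7 + 9.25×1.87 + 0.194×4.17 = 41.75 m²/day.
Hydraulic gradient i = (307.40 − 304.94) / 1510 = 2.46 / 1510 = 0.001629.
Q = Σ(K_i·b_i) · W · i = 41.75 × 1260 × 0.001629 = 85.71 m³/day.

85.7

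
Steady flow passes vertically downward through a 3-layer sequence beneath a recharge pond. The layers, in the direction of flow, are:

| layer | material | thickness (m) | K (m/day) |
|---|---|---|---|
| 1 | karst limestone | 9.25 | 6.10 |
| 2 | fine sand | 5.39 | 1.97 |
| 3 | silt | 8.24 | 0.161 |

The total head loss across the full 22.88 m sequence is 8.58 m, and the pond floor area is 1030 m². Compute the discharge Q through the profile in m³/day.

Flow is perpendicular to layering, so the layers act in series and the equivalent K is the thickness-weighted harmonic mean.
Total thickness L = 9.25 + 5.39 + 8.24 = 22.88 m.
Σ(b_i/K_i) = 9.25/6.10 + 5.39/1.97 + 8.24/0.161 = 55.43 d.
K_eq = L / Σ(b_i/K_i) = 22.88 / 55.43 = 0.4128 m/day.
Q = K_eq · A · (Δh/L) = 0.4128 × 1030 × (8.58/22.88) = 159.4 m³/day.

159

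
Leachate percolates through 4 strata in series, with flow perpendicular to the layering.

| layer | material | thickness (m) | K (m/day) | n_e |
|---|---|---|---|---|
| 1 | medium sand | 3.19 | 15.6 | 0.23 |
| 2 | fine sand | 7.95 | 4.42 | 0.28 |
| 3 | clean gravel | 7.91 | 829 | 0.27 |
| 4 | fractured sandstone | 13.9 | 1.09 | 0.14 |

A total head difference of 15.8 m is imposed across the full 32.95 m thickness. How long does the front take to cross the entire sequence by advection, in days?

6.58

With flow normal to the layers, continuity requires the same specific discharge q through every layer.
Σ(b_i/K_i) = 3.19/15.6 + 7.95/4.42 + 7.91/829 + 13.9/1.09 = 14.76 d.
q = Δh / Σ(b_i/K_i) = 15.8 / 14.76 = 1.070 m/day.
In each layer the seepage velocity is v_i = q/n_i, so the layer transit time is t_i = b_i·n_i / q:
  layer 1 (medium sand): t_1 = 3.19 × 0.23 / 1.070 = 0.6856 d
  layer 2 (fine sand): t_2 = 7.95 × 0.28 / 1.070 = 2.080 d
  layer 3 (clean gravel): t_3 = 7.91 × 0.27 / 1.070 = 1.996 d
  layer 4 (fractured sandstone): t_4 = 13.9 × 0.14 / 1.070 = 1.819 d
Total t = Σ t_i = 6.580 days.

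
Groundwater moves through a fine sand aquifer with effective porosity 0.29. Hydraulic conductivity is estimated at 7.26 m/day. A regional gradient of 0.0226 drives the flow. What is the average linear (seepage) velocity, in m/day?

Hydraulic gradient i = 0.0226.
Darcy flux q = K · i = 7.260 × 0.02260 = 0.1641 m/day.
Seepage velocity v = q / n_e = 0.1641 / 0.29 = 0.5658 m/day.

0.566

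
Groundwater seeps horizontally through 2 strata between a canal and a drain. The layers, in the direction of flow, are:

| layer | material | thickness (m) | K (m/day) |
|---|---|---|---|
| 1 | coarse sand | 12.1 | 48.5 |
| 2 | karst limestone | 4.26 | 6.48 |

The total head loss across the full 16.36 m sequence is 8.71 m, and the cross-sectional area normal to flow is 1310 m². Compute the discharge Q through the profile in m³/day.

12600

Flow is perpendicular to layering, so the layers act in series and the equivalent K is the thickness-weighted harmonic mean.
Total thickness L = 12.1 + 4.26 = 16.36 m.
Σ(b_i/K_i) = 12.1/48.5 + 4.26/6.48 = 0.9069 d.
K_eq = L / Σ(b_i/K_i) = 16.36 / 0.9069 = 18.04 m/day.
Q = K_eq · A · (Δh/L) = 18.04 × 1310 × (8.71/16.36) = 12582 m³/day.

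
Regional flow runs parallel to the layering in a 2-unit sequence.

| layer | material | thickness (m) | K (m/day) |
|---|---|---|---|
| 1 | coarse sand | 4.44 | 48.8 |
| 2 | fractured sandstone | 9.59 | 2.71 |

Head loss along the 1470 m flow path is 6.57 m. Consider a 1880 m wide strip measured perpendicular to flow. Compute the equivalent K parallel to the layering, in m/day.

Flow is parallel to layering, so each bed carries its own Darcy discharge and the transmissivities add.
Σ(K_i·b_i) = 48.8×4.44 + 2.71×9.59 = 242.7 m²/day.
Total thickness b = 14.03 m, so K_eq = Σ(K_i·b_i)/b = 17.30 m/day.

17.3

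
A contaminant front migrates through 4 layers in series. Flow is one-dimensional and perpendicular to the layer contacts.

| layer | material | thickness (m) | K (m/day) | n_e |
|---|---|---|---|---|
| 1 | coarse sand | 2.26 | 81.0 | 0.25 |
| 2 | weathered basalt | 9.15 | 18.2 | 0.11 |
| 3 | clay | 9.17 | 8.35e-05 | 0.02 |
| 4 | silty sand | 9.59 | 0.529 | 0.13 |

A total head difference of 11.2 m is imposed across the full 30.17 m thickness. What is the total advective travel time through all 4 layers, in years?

80.6

With flow normal to the layers, continuity requires the same specific discharge q through every layer.
Σ(b_i/K_i) = 2.26/81.0 + 9.15/18.2 + 9.17/8.35e-05 + 9.59/0.529 = 1.098e+05 d.
q = Δh / Σ(b_i/K_i) = 11.2 / 1.098e+05 = 0.0001020 m/day.
In each layer the seepage velocity is v_i = q/n_i, so the layer transit time is t_i = b_i·n_i / q:
  layer 1 (coarse sand): t_1 = 2.26 × 0.25 / 0.0001020 = 5541 d
  layer 2 (weathered basalt): t_2 = 9.15 × 0.11 / 0.0001020 = 9871 d
  layer 3 (clay): t_3 = 9.17 × 0.02 / 0.0001020 = 1799 d
  layer 4 (silty sand): t_4 = 9.59 × 0.13 / 0.0001020 = 12226 d
Total t = Σ t_i = 29437 days = 80.59 years.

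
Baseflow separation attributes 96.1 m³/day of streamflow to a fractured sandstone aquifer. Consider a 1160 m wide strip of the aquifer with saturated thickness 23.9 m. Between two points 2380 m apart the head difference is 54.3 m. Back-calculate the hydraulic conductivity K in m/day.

Cross-sectional area A = 1160 × 23.9 = 27724 m².
Hydraulic gradient i = Δh / L = 54.3 / 2380 = 0.02282.
From Q = K·A·i, K = Q / (A·i) = 96.1 / (27724 × 0.02282) = 0.1519 m/day.

0.152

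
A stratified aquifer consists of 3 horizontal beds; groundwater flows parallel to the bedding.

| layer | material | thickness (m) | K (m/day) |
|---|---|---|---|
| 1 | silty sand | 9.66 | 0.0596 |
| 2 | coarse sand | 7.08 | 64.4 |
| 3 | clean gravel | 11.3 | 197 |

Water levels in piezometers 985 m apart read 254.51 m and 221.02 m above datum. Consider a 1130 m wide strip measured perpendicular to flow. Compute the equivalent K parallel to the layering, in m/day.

Flow is parallel to layering, so each bed carries its own Darcy discharge and the transmissivities add.
Σ(K_i·b_i) = 0.0596×9.66 + 64.4×7.08 + 197×11.3 = 2683 m²/day.
Total thickness b = 28.04 m, so K_eq = Σ(K_i·b_i)/b = 95.67 m/day.

95.7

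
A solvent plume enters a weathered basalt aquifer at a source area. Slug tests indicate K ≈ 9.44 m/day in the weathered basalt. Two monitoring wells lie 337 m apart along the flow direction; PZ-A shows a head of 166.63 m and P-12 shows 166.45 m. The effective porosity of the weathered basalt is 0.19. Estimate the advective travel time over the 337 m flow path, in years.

Hydraulic gradient i = (166.63 − 166.45) / 337 = 0.18 / 337 = 0.0005341.
Darcy flux q = K · i = 9.440 × 0.0005341 = 0.005042 m/day.
Seepage velocity v = q / n_e = 0.005042 / 0.19 = 0.02654 m/day.
Travel time t = L / v = 337 / 0.02654 = 12699 days = 34.77 years.

34.8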